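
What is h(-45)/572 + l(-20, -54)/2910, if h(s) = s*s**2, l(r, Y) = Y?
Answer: -44200773/277420 ≈ -159.33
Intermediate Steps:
h(s) = s**3
h(-45)/572 + l(-20, -54)/2910 = (-45)**3/572 - 54/2910 = -91125*1/572 - 54*1/2910 = -91125/572 - 9/485 = -44200773/277420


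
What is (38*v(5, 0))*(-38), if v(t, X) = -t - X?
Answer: 7220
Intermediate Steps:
v(t, X) = -X - t
(38*v(5, 0))*(-38) = (38*(-1*0 - 1*5))*(-38) = (38*(0 - 5))*(-38) = (38*(-5))*(-38) = -190*(-38) = 7220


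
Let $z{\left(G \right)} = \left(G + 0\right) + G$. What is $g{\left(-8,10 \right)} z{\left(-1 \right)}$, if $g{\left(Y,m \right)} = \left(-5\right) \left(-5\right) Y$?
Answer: $400$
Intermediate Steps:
$z{\left(G \right)} = 2 G$ ($z{\left(G \right)} = G + G = 2 G$)
$g{\left(Y,m \right)} = 25 Y$
$g{\left(-8,10 \right)} z{\left(-1 \right)} = 25 \left(-8\right) 2 \left(-1\right) = \left(-200\right) \left(-2\right) = 400$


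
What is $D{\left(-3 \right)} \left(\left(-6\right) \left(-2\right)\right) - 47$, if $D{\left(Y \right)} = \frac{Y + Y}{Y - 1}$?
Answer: $-29$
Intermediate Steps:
$D{\left(Y \right)} = \frac{2 Y}{-1 + Y}$
$D{\left(-3 \right)} \left(\left(-6\right) \left(-2\right)\right) - 47 = 2 \left(-3\right) \frac{1}{-1 - 3} \left(\left(-6\right) \left(-2\right)\right) - 47 = 2 \left(-3\right) \frac{1}{-4} \cdot 12 - 47 = 2 \left(-3\right) \left(- \frac{1}{4}\right) 12 - 47 = \frac{3}{2} \cdot 12 - 47 = 18 - 47 = -29$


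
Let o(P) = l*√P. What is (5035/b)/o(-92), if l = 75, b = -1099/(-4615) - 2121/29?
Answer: 26954369*I*√23/1346403072 ≈ 0.09601*I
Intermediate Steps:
b = -9756544/133835 (b = -1099*(-1/4615) - 2121*1/29 = 1099/4615 - 2121/29 = -9756544/133835 ≈ -72.900)
o(P) = 75*√P
(5035/b)/o(-92) = (5035/(-9756544/133835))/((75*√(-92))) = (5035*(-133835/9756544))/((75*(2*I*√23))) = -673859225*(-I*√23/3450)/9756544 = -(-26954369)*I*√23/1346403072 = 26954369*I*√23/1346403072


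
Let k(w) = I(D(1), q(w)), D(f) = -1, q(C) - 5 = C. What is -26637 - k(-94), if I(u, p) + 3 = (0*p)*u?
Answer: -26634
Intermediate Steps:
q(C) = 5 + C
I(u, p) = -3 (I(u, p) = -3 + (0*p)*u = -3 + 0*u = -3 + 0 = -3)
k(w) = -3
-26637 - k(-94) = -26637 - 1*(-3) = -26637 + 3 = -26634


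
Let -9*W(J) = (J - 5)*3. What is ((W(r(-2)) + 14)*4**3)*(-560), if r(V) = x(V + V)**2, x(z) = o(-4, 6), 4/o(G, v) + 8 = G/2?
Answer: -8393728/15 ≈ -5.5958e+5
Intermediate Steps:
o(G, v) = 4/(-8 + G/2)
x(z) = -2/5 (x(z) = 8/(-16 - 4) = 8/(-20) = 8*(-1/20) = -2/5)
r(V) = 4/25 (r(V) = (-2/5)**2 = 4/25)
W(J) = 5/3 - J/3 (W(J) = -(J - 5)*3/9 = -(-5 + J)*3/9 = -(-15 + 3*J)/9 = 5/3 - J/3)
((W(r(-2)) + 14)*4**3)*(-560) = (((5/3 - 1/3*4/25) + 14)*4**3)*(-560) = (((5/3 - 4/75) + 14)*64)*(-560) = ((121/75 + 14)*64)*(-560) = ((1171/75)*64)*(-560) = (74944/75)*(-560) = -8393728/15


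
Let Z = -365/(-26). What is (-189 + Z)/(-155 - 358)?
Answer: 4549/13338 ≈ 0.34106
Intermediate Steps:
Z = 365/26 (Z = -365*(-1/26) = 365/26 ≈ 14.038)
(-189 + Z)/(-155 - 358) = (-189 + 365/26)/(-155 - 358) = -4549/26/(-513) = -4549/26*(-1/513) = 4549/13338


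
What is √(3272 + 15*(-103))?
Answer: √1727 ≈ 41.557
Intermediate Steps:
√(3272 + 15*(-103)) = √(3272 - 1545) = √1727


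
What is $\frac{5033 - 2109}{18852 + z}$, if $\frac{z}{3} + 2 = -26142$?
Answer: $- \frac{731}{14895} \approx -0.049077$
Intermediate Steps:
$z = -78432$ ($z = -6 + 3 \left(-26142\right) = -6 - 78426 = -78432$)
$\frac{5033 - 2109}{18852 + z} = \frac{5033 - 2109}{18852 - 78432} = \frac{2924}{-59580} = 2924 \left(- \frac{1}{59580}\right) = - \frac{731}{14895}$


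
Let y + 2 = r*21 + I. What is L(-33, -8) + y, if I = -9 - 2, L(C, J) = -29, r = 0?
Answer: -42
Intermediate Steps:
I = -11
y = -13 (y = -2 + (0*21 - 11) = -2 + (0 - 11) = -2 - 11 = -13)
L(-33, -8) + y = -29 - 13 = -42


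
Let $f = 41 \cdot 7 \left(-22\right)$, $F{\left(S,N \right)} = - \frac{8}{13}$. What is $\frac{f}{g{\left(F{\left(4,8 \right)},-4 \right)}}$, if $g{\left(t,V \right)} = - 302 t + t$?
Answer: $- \frac{5863}{172} \approx -34.087$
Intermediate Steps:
$F{\left(S,N \right)} = - \frac{8}{13}$ ($F{\left(S,N \right)} = \left(-8\right) \frac{1}{13} = - \frac{8}{13}$)
$f = -6314$ ($f = 287 \left(-22\right) = -6314$)
$g{\left(t,V \right)} = - 301 t$
$\frac{f}{g{\left(F{\left(4,8 \right)},-4 \right)}} = - \frac{6314}{\left(-301\right) \left(- \frac{8}{13}\right)} = - \frac{6314}{\frac{2408}{13}} = \left(-6314\right) \frac{13}{2408} = - \frac{5863}{172}$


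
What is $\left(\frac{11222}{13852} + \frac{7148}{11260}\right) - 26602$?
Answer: $- \frac{518622775653}{19496690} \approx -26601.0$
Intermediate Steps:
$\left(\frac{11222}{13852} + \frac{7148}{11260}\right) - 26602 = \left(11222 \cdot \frac{1}{13852} + 7148 \cdot \frac{1}{11260}\right) - 26602 = \left(\frac{5611}{6926} + \frac{1787}{2815}\right) - 26602 = \frac{28171727}{19496690} - 26602 = - \frac{518622775653}{19496690}$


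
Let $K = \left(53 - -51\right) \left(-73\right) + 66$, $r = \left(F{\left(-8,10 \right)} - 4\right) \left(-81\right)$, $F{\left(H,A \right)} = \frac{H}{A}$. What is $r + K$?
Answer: $- \frac{35686}{5} \approx -7137.2$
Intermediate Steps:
$r = \frac{1944}{5}$ ($r = \left(- \frac{8}{10} - 4\right) \left(-81\right) = \left(\left(-8\right) \frac{1}{10} - 4\right) \left(-81\right) = \left(- \frac{4}{5} - 4\right) \left(-81\right) = \left(- \frac{24}{5}\right) \left(-81\right) = \frac{1944}{5} \approx 388.8$)
$K = -7526$ ($K = \left(53 + 51\right) \left(-73\right) + 66 = 104 \left(-73\right) + 66 = -7592 + 66 = -7526$)
$r + K = \frac{1944}{5} - 7526 = - \frac{35686}{5}$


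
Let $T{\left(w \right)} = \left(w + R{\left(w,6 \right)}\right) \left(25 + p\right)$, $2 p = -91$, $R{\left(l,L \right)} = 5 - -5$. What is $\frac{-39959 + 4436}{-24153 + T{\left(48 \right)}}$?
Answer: $\frac{35523}{25342} \approx 1.4017$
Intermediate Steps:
$R{\left(l,L \right)} = 10$ ($R{\left(l,L \right)} = 5 + 5 = 10$)
$p = - \frac{91}{2}$ ($p = \frac{1}{2} \left(-91\right) = - \frac{91}{2} \approx -45.5$)
$T{\left(w \right)} = -205 - \frac{41 w}{2}$ ($T{\left(w \right)} = \left(w + 10\right) \left(25 - \frac{91}{2}\right) = \left(10 + w\right) \left(- \frac{41}{2}\right) = -205 - \frac{41 w}{2}$)
$\frac{-39959 + 4436}{-24153 + T{\left(48 \right)}} = \frac{-39959 + 4436}{-24153 - 1189} = - \frac{35523}{-24153 - 1189} = - \frac{35523}{-25342} = \left(-35523\right) \left(- \frac{1}{25342}\right) = \frac{35523}{25342}$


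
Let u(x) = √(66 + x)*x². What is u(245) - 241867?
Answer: -241867 + 60025*√311 ≈ 8.1669e+5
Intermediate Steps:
u(x) = x²*√(66 + x)
u(245) - 241867 = 245²*√(66 + 245) - 241867 = 60025*√311 - 241867 = -241867 + 60025*√311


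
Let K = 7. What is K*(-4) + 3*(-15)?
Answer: -73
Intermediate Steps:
K*(-4) + 3*(-15) = 7*(-4) + 3*(-15) = -28 - 45 = -73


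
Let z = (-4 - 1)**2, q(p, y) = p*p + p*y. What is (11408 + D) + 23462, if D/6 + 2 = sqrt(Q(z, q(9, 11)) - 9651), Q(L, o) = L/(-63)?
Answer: 34858 + 2*I*sqrt(4256266)/7 ≈ 34858.0 + 589.45*I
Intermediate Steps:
q(p, y) = p**2 + p*y
z = 25 (z = (-5)**2 = 25)
Q(L, o) = -L/63 (Q(L, o) = L*(-1/63) = -L/63)
D = -12 + 2*I*sqrt(4256266)/7 (D = -12 + 6*sqrt(-1/63*25 - 9651) = -12 + 6*sqrt(-25/63 - 9651) = -12 + 6*sqrt(-608038/63) = -12 + 6*(I*sqrt(4256266)/21) = -12 + 2*I*sqrt(4256266)/7 ≈ -12.0 + 589.45*I)
(11408 + D) + 23462 = (11408 + (-12 + 2*I*sqrt(4256266)/7)) + 23462 = (11396 + 2*I*sqrt(4256266)/7) + 23462 = 34858 + 2*I*sqrt(4256266)/7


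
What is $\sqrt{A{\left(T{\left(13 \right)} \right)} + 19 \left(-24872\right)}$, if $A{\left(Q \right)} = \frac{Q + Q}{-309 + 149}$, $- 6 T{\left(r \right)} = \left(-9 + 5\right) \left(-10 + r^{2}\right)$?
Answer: $\frac{i \sqrt{189027730}}{20} \approx 687.44 i$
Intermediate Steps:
$T{\left(r \right)} = - \frac{20}{3} + \frac{2 r^{2}}{3}$ ($T{\left(r \right)} = - \frac{\left(-9 + 5\right) \left(-10 + r^{2}\right)}{6} = - \frac{\left(-4\right) \left(-10 + r^{2}\right)}{6} = - \frac{40 - 4 r^{2}}{6} = - \frac{20}{3} + \frac{2 r^{2}}{3}$)
$A{\left(Q \right)} = - \frac{Q}{80}$ ($A{\left(Q \right)} = \frac{2 Q}{-160} = 2 Q \left(- \frac{1}{160}\right) = - \frac{Q}{80}$)
$\sqrt{A{\left(T{\left(13 \right)} \right)} + 19 \left(-24872\right)} = \sqrt{- \frac{- \frac{20}{3} + \frac{2 \cdot 13^{2}}{3}}{80} + 19 \left(-24872\right)} = \sqrt{- \frac{- \frac{20}{3} + \frac{2}{3} \cdot 169}{80} - 472568} = \sqrt{- \frac{- \frac{20}{3} + \frac{338}{3}}{80} - 472568} = \sqrt{\left(- \frac{1}{80}\right) 106 - 472568} = \sqrt{- \frac{53}{40} - 472568} = \sqrt{- \frac{18902773}{40}} = \frac{i \sqrt{189027730}}{20}$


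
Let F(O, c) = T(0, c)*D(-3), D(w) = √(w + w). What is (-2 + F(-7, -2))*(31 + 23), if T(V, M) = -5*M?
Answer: -108 + 540*I*√6 ≈ -108.0 + 1322.7*I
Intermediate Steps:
D(w) = √2*√w (D(w) = √(2*w) = √2*√w)
F(O, c) = -5*I*c*√6 (F(O, c) = (-5*c)*(√2*√(-3)) = (-5*c)*(√2*(I*√3)) = (-5*c)*(I*√6) = -5*I*c*√6)
(-2 + F(-7, -2))*(31 + 23) = (-2 - 5*I*(-2)*√6)*(31 + 23) = (-2 + 10*I*√6)*54 = -108 + 540*I*√6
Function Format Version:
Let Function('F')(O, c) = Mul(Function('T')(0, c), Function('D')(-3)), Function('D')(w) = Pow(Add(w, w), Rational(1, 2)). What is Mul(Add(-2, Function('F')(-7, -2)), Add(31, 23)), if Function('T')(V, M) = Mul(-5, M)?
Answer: Add(-108, Mul(540, I, Pow(6, Rational(1, 2)))) ≈ Add(-108.00, Mul(1322.7, I))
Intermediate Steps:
Function('D')(w) = Mul(Pow(2, Rational(1, 2)), Pow(w, Rational(1, 2))) (Function('D')(w) = Pow(Mul(2, w), Rational(1, 2)) = Mul(Pow(2, Rational(1, 2)), Pow(w, Rational(1, 2))))
Function('F')(O, c) = Mul(-5, I, c, Pow(6, Rational(1, 2))) (Function('F')(O, c) = Mul(Mul(-5, c), Mul(Pow(2, Rational(1, 2)), Pow(-3, Rational(1, 2)))) = Mul(Mul(-5, c), Mul(Pow(2, Rational(1, 2)), Mul(I, Pow(3, Rational(1, 2))))) = Mul(Mul(-5, c), Mul(I, Pow(6, Rational(1, 2)))) = Mul(-5, I, c, Pow(6, Rational(1, 2))))
Mul(Add(-2, Function('F')(-7, -2)), Add(31, 23)) = Mul(Add(-2, Mul(-5, I, -2, Pow(6, Rational(1, 2)))), Add(31, 23)) = Mul(Add(-2, Mul(10, I, Pow(6, Rational(1, 2)))), 54) = Add(-108, Mul(540, I, Pow(6, Rational(1, 2))))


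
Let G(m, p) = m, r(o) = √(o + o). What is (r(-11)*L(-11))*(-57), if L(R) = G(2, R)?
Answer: -114*I*√22 ≈ -534.71*I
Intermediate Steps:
r(o) = √2*√o (r(o) = √(2*o) = √2*√o)
L(R) = 2
(r(-11)*L(-11))*(-57) = ((√2*√(-11))*2)*(-57) = ((√2*(I*√11))*2)*(-57) = ((I*√22)*2)*(-57) = (2*I*√22)*(-57) = -114*I*√22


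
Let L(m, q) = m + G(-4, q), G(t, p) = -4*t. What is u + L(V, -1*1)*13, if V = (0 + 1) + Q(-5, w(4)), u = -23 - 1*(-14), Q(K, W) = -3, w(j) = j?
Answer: 173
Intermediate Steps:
u = -9 (u = -23 + 14 = -9)
V = -2 (V = (0 + 1) - 3 = 1 - 3 = -2)
L(m, q) = 16 + m (L(m, q) = m - 4*(-4) = m + 16 = 16 + m)
u + L(V, -1*1)*13 = -9 + (16 - 2)*13 = -9 + 14*13 = -9 + 182 = 173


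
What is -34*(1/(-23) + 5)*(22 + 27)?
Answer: -189924/23 ≈ -8257.6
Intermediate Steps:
-34*(1/(-23) + 5)*(22 + 27) = -34*(-1/23 + 5)*49 = -3876*49/23 = -34*5586/23 = -189924/23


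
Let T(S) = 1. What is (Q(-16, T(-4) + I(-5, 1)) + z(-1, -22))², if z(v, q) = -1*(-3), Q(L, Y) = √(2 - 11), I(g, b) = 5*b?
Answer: 18*I ≈ 18.0*I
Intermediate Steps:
Q(L, Y) = 3*I (Q(L, Y) = √(-9) = 3*I)
z(v, q) = 3
(Q(-16, T(-4) + I(-5, 1)) + z(-1, -22))² = (3*I + 3)² = (3 + 3*I)²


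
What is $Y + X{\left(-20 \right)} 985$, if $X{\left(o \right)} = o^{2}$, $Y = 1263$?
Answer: $395263$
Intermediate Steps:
$Y + X{\left(-20 \right)} 985 = 1263 + \left(-20\right)^{2} \cdot 985 = 1263 + 400 \cdot 985 = 1263 + 394000 = 395263$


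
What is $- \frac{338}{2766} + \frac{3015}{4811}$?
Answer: $\frac{3356686}{6653613} \approx 0.50449$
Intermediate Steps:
$- \frac{338}{2766} + \frac{3015}{4811} = \left(-338\right) \frac{1}{2766} + 3015 \cdot \frac{1}{4811} = - \frac{169}{1383} + \frac{3015}{4811} = \frac{3356686}{6653613}$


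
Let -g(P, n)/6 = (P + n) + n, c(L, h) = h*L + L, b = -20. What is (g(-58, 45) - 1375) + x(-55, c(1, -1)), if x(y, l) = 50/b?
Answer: -3139/2 ≈ -1569.5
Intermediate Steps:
c(L, h) = L + L*h (c(L, h) = L*h + L = L + L*h)
g(P, n) = -12*n - 6*P (g(P, n) = -6*((P + n) + n) = -6*(P + 2*n) = -12*n - 6*P)
x(y, l) = -5/2 (x(y, l) = 50/(-20) = 50*(-1/20) = -5/2)
(g(-58, 45) - 1375) + x(-55, c(1, -1)) = ((-12*45 - 6*(-58)) - 1375) - 5/2 = ((-540 + 348) - 1375) - 5/2 = (-192 - 1375) - 5/2 = -1567 - 5/2 = -3139/2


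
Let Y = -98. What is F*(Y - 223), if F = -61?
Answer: 19581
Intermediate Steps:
F*(Y - 223) = -61*(-98 - 223) = -61*(-321) = 19581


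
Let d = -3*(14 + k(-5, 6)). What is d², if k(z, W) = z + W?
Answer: 2025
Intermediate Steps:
k(z, W) = W + z
d = -45 (d = -3*(14 + (6 - 5)) = -3*(14 + 1) = -3*15 = -45)
d² = (-45)² = 2025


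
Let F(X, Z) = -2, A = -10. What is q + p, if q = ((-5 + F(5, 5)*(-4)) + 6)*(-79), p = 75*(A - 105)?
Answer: -9336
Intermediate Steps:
p = -8625 (p = 75*(-10 - 105) = 75*(-115) = -8625)
q = -711 (q = ((-5 - 2*(-4)) + 6)*(-79) = ((-5 + 8) + 6)*(-79) = (3 + 6)*(-79) = 9*(-79) = -711)
q + p = -711 - 8625 = -9336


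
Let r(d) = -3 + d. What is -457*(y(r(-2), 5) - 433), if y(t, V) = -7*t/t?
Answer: 201080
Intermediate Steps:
y(t, V) = -7 (y(t, V) = -7*1 = -7)
-457*(y(r(-2), 5) - 433) = -457*(-7 - 433) = -457*(-440) = 201080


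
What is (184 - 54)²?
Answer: 16900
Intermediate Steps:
(184 - 54)² = 130² = 16900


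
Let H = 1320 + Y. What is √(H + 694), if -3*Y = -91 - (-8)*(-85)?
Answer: √2271 ≈ 47.655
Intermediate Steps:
Y = 257 (Y = -(-91 - (-8)*(-85))/3 = -(-91 - 1*680)/3 = -(-91 - 680)/3 = -⅓*(-771) = 257)
H = 1577 (H = 1320 + 257 = 1577)
√(H + 694) = √(1577 + 694) = √2271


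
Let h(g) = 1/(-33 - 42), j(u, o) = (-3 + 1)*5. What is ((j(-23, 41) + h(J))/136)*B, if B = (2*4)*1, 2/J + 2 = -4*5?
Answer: -751/1275 ≈ -0.58902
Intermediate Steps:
J = -1/11 (J = 2/(-2 - 4*5) = 2/(-2 - 20) = 2/(-22) = 2*(-1/22) = -1/11 ≈ -0.090909)
B = 8 (B = 8*1 = 8)
j(u, o) = -10 (j(u, o) = -2*5 = -10)
h(g) = -1/75 (h(g) = 1/(-75) = -1/75)
((j(-23, 41) + h(J))/136)*B = ((-10 - 1/75)/136)*8 = -751/75*1/136*8 = -751/10200*8 = -751/1275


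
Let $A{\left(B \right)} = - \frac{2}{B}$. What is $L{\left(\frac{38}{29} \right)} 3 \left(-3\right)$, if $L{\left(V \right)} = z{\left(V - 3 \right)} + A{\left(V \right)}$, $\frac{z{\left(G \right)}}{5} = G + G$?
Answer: $\frac{91359}{551} \approx 165.81$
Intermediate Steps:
$z{\left(G \right)} = 10 G$ ($z{\left(G \right)} = 5 \left(G + G\right) = 5 \cdot 2 G = 10 G$)
$L{\left(V \right)} = -30 - \frac{2}{V} + 10 V$ ($L{\left(V \right)} = 10 \left(V - 3\right) - \frac{2}{V} = 10 \left(-3 + V\right) - \frac{2}{V} = \left(-30 + 10 V\right) - \frac{2}{V} = -30 - \frac{2}{V} + 10 V$)
$L{\left(\frac{38}{29} \right)} 3 \left(-3\right) = \left(-30 - \frac{2}{38 \cdot \frac{1}{29}} + 10 \cdot \frac{38}{29}\right) 3 \left(-3\right) = \left(-30 - \frac{2}{38 \cdot \frac{1}{29}} + 10 \cdot 38 \cdot \frac{1}{29}\right) \left(-9\right) = \left(-30 - \frac{2}{\frac{38}{29}} + 10 \cdot \frac{38}{29}\right) \left(-9\right) = \left(-30 - \frac{29}{19} + \frac{380}{29}\right) \left(-9\right) = \left(- \frac{10151}{551}\right) \left(-9\right) = \frac{91359}{551}$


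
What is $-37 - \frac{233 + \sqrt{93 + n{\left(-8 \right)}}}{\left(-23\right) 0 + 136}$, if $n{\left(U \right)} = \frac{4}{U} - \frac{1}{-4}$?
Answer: $- \frac{5265}{136} - \frac{\sqrt{371}}{272} \approx -38.784$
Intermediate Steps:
$n{\left(U \right)} = \frac{1}{4} + \frac{4}{U}$ ($n{\left(U \right)} = \frac{4}{U} - - \frac{1}{4} = \frac{4}{U} + \frac{1}{4} = \frac{1}{4} + \frac{4}{U}$)
$-37 - \frac{233 + \sqrt{93 + n{\left(-8 \right)}}}{\left(-23\right) 0 + 136} = -37 - \frac{233 + \sqrt{93 + \frac{16 - 8}{4 \left(-8\right)}}}{\left(-23\right) 0 + 136} = -37 - \frac{233 + \sqrt{93 + \frac{1}{4} \left(- \frac{1}{8}\right) 8}}{0 + 136} = -37 - \frac{233 + \sqrt{93 - \frac{1}{4}}}{136} = -37 - \left(233 + \sqrt{\frac{371}{4}}\right) \frac{1}{136} = -37 - \left(233 + \frac{\sqrt{371}}{2}\right) \frac{1}{136} = -37 - \left(\frac{233}{136} + \frac{\sqrt{371}}{272}\right) = - \frac{5265}{136} - \frac{\sqrt{371}}{272}$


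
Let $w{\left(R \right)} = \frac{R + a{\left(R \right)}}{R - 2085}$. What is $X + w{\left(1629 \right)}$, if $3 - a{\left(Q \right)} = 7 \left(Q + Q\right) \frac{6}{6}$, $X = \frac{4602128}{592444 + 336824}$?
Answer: $\frac{907287125}{17656092} \approx 51.387$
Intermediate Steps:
$X = \frac{1150532}{232317}$ ($X = \frac{4602128}{929268} = 4602128 \cdot \frac{1}{929268} = \frac{1150532}{232317} \approx 4.9524$)
$a{\left(Q \right)} = 3 - 14 Q$ ($a{\left(Q \right)} = 3 - 7 \left(Q + Q\right) \frac{6}{6} = 3 - 7 \cdot 2 Q 6 \cdot \frac{1}{6} = 3 - 14 Q 1 = 3 - 14 Q$)
$w{\left(R \right)} = \frac{3 - 13 R}{-2085 + R}$ ($w{\left(R \right)} = \frac{R - \left(-3 + 14 R\right)}{R - 2085} = \frac{3 - 13 R}{-2085 + R}$)
$X + w{\left(1629 \right)} = \frac{1150532}{232317} + \frac{3 - 21177}{-2085 + 1629} = \frac{1150532}{232317} + \frac{3 - 21177}{-456} = \frac{1150532}{232317} - - \frac{3529}{76} = \frac{1150532}{232317} + \frac{3529}{76} = \frac{907287125}{17656092}$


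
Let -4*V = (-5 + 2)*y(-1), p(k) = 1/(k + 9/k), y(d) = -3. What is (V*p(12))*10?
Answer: -30/17 ≈ -1.7647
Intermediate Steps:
V = -9/4 (V = -(-5 + 2)*(-3)/4 = -(-3)*(-3)/4 = -¼*9 = -9/4 ≈ -2.2500)
(V*p(12))*10 = -27/(9 + 12²)*10 = -27/(9 + 144)*10 = -27/153*10 = -9/4*4/51*10 = -3/17*10 = -30/17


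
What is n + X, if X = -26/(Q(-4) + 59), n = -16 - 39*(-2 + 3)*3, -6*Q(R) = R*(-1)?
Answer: -23353/175 ≈ -133.45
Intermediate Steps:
Q(R) = R/6 (Q(R) = -R*(-1)/6 = -(-1)*R/6 = R/6)
n = -133 (n = -16 - 39*3 = -16 - 117 = -133)
X = -78/175 (X = -26/((⅙)*(-4) + 59) = -26/(-⅔ + 59) = -26/(175/3) = (3/175)*(-26) = -78/175 ≈ -0.44571)
n + X = -133 - 78/175 = -23353/175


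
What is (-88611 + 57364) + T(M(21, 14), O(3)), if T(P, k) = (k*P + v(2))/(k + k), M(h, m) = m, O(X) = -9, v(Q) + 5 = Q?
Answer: -187439/6 ≈ -31240.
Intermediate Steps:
v(Q) = -5 + Q
T(P, k) = (-3 + P*k)/(2*k) (T(P, k) = (k*P + (-5 + 2))/(k + k) = (P*k - 3)/((2*k)) = (-3 + P*k)*(1/(2*k)) = (-3 + P*k)/(2*k))
(-88611 + 57364) + T(M(21, 14), O(3)) = (-88611 + 57364) + (½)*(-3 + 14*(-9))/(-9) = -31247 + (½)*(-⅑)*(-3 - 126) = -31247 + (½)*(-⅑)*(-129) = -31247 + 43/6 = -187439/6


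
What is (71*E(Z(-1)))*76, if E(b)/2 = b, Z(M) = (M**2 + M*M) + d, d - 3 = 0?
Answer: 53960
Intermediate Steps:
d = 3 (d = 3 + 0 = 3)
Z(M) = 3 + 2*M**2 (Z(M) = (M**2 + M*M) + 3 = (M**2 + M**2) + 3 = 2*M**2 + 3 = 3 + 2*M**2)
E(b) = 2*b
(71*E(Z(-1)))*76 = (71*(2*(3 + 2*(-1)**2)))*76 = (71*(2*(3 + 2*1)))*76 = (71*(2*(3 + 2)))*76 = (71*(2*5))*76 = (71*10)*76 = 710*76 = 53960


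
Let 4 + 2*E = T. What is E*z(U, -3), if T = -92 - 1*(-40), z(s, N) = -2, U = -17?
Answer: 56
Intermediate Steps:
T = -52 (T = -92 + 40 = -52)
E = -28 (E = -2 + (1/2)*(-52) = -2 - 26 = -28)
E*z(U, -3) = -28*(-2) = 56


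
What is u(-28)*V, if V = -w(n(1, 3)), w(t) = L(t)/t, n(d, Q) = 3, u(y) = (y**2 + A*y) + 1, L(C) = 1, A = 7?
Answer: -589/3 ≈ -196.33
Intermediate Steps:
u(y) = 1 + y**2 + 7*y (u(y) = (y**2 + 7*y) + 1 = 1 + y**2 + 7*y)
w(t) = 1/t
V = -1/3 ≈ -0.33333
u(-28)*V = (1 + (-28)**2 + 7*(-28))*(-1/3) = (1 + 784 - 196)*(-1/3) = 589*(-1/3) = -589/3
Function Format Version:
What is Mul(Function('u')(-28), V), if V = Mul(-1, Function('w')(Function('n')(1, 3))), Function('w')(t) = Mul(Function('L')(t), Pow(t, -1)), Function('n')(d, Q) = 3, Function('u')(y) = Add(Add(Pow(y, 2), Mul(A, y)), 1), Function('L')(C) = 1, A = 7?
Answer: Rational(-589, 3) ≈ -196.33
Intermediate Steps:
Function('u')(y) = Add(1, Pow(y, 2), Mul(7, y)) (Function('u')(y) = Add(Add(Pow(y, 2), Mul(7, y)), 1) = Add(1, Pow(y, 2), Mul(7, y)))
Function('w')(t) = Pow(t, -1) (Function('w')(t) = Mul(1, Pow(t, -1)) = Pow(t, -1))
V = Rational(-1, 3) (V = Mul(-1, Pow(3, -1)) = Mul(-1, Rational(1, 3)) = Rational(-1, 3) ≈ -0.33333)
Mul(Function('u')(-28), V) = Mul(Add(1, Pow(-28, 2), Mul(7, -28)), Rational(-1, 3)) = Mul(Add(1, 784, -196), Rational(-1, 3)) = Mul(589, Rational(-1, 3)) = Rational(-589, 3)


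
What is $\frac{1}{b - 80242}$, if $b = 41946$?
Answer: $- \frac{1}{38296} \approx -2.6112 \cdot 10^{-5}$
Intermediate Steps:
$\frac{1}{b - 80242} = \frac{1}{41946 - 80242} = \frac{1}{-38296} = - \frac{1}{38296}$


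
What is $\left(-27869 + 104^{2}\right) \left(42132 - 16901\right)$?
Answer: $-430264243$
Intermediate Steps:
$\left(-27869 + 104^{2}\right) \left(42132 - 16901\right) = \left(-27869 + 10816\right) 25231 = \left(-17053\right) 25231 = -430264243$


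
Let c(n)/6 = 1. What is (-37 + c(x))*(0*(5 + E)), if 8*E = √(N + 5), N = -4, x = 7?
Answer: 0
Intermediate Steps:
c(n) = 6 (c(n) = 6*1 = 6)
E = ⅛ (E = √(-4 + 5)/8 = √1/8 = (⅛)*1 = ⅛ ≈ 0.12500)
(-37 + c(x))*(0*(5 + E)) = (-37 + 6)*(0*(5 + ⅛)) = -0*41/8 = -31*0 = 0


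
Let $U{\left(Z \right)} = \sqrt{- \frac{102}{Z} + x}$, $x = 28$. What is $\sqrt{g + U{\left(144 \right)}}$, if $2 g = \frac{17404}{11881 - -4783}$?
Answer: $\frac{\sqrt{81568197 + 13016667 \sqrt{3930}}}{12498} \approx 2.3972$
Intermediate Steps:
$g = \frac{4351}{8332}$ ($g = \frac{17404 \frac{1}{11881 - -4783}}{2} = \frac{17404 \frac{1}{11881 + 4783}}{2} = \frac{17404 \cdot \frac{1}{16664}}{2} = \frac{1}{2} \cdot \frac{4351}{4166} = \frac{4351}{8332} \approx 0.5222$)
$U{\left(Z \right)} = \sqrt{28 - \frac{102}{Z}}$ ($U{\left(Z \right)} = \sqrt{- \frac{102}{Z} + 28} = \sqrt{28 - \frac{102}{Z}}$)
$\sqrt{g + U{\left(144 \right)}} = \sqrt{\frac{4351}{8332} + \sqrt{28 - \frac{102}{144}}} = \sqrt{\frac{4351}{8332} + \sqrt{28 - \frac{17}{24}}} = \sqrt{\frac{4351}{8332} + \sqrt{\frac{655}{24}}} = \sqrt{\frac{4351}{8332} + \frac{\sqrt{3930}}{12}}$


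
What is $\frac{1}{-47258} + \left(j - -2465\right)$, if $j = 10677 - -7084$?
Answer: $\frac{955840307}{47258} \approx 20226.0$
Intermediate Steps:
$j = 17761$ ($j = 10677 + 7084 = 17761$)
$\frac{1}{-47258} + \left(j - -2465\right) = \frac{1}{-47258} + \left(17761 - -2465\right) = - \frac{1}{47258} + \left(17761 + 2465\right) = - \frac{1}{47258} + 20226 = \frac{955840307}{47258}$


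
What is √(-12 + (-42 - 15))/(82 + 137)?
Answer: I*√69/219 ≈ 0.03793*I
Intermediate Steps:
√(-12 + (-42 - 15))/(82 + 137) = √(-12 - 57)/219 = √(-69)/219 = (I*√69)/219 = I*√69/219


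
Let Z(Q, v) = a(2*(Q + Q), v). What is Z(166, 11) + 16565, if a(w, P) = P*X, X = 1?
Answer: 16576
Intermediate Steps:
a(w, P) = P (a(w, P) = P*1 = P)
Z(Q, v) = v
Z(166, 11) + 16565 = 11 + 16565 = 16576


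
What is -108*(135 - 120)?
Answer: -1620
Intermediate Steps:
-108*(135 - 120) = -108*15 = -1620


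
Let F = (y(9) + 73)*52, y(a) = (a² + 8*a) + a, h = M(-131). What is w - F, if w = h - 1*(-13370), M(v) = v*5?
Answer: 495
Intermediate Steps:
M(v) = 5*v
h = -655 (h = 5*(-131) = -655)
y(a) = a² + 9*a
w = 12715 (w = -655 - 1*(-13370) = -655 + 13370 = 12715)
F = 12220 (F = (9*(9 + 9) + 73)*52 = (9*18 + 73)*52 = (162 + 73)*52 = 235*52 = 12220)
w - F = 12715 - 1*12220 = 12715 - 12220 = 495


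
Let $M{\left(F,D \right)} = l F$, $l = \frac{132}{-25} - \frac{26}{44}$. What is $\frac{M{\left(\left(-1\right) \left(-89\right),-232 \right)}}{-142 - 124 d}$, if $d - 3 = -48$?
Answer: $- \frac{287381}{2990900} \approx -0.096085$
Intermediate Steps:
$d = -45$ ($d = 3 - 48 = -45$)
$l = - \frac{3229}{550}$ ($l = 132 \left(- \frac{1}{25}\right) - \frac{13}{22} = - \frac{132}{25} - \frac{13}{22} = - \frac{3229}{550} \approx -5.8709$)
$M{\left(F,D \right)} = - \frac{3229 F}{550}$
$\frac{M{\left(\left(-1\right) \left(-89\right),-232 \right)}}{-142 - 124 d} = \frac{\left(- \frac{3229}{550}\right) \left(\left(-1\right) \left(-89\right)\right)}{-142 - -5580} = \frac{\left(- \frac{3229}{550}\right) 89}{-142 + 5580} = - \frac{287381}{550 \cdot 5438} = \left(- \frac{287381}{550}\right) \frac{1}{5438} = - \frac{287381}{2990900}$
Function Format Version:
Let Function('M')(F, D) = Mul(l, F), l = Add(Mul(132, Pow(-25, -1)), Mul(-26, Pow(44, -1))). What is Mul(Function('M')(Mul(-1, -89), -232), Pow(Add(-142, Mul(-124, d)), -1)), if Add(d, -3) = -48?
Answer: Rational(-287381, 2990900) ≈ -0.096085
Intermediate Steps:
d = -45 (d = Add(3, -48) = -45)
l = Rational(-3229, 550) (l = Add(Mul(132, Rational(-1, 25)), Mul(-26, Rational(1, 44))) = Add(Rational(-132, 25), Rational(-13, 22)) = Rational(-3229, 550) ≈ -5.8709)
Function('M')(F, D) = Mul(Rational(-3229, 550), F)
Mul(Function('M')(Mul(-1, -89), -232), Pow(Add(-142, Mul(-124, d)), -1)) = Mul(Mul(Rational(-3229, 550), Mul(-1, -89)), Pow(Add(-142, Mul(-124, -45)), -1)) = Mul(Mul(Rational(-3229, 550), 89), Pow(Add(-142, 5580), -1)) = Mul(Rational(-287381, 550), Pow(5438, -1)) = Mul(Rational(-287381, 550), Rational(1, 5438)) = Rational(-287381, 2990900)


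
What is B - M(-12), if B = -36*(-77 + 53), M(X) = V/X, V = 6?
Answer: 1729/2 ≈ 864.50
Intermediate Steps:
M(X) = 6/X
B = 864 (B = -36*(-24) = 864)
B - M(-12) = 864 - 6/(-12) = 864 - 6*(-1)/12 = 864 - 1*(-½) = 864 + ½ = 1729/2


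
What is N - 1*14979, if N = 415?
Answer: -14564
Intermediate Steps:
N - 1*14979 = 415 - 1*14979 = 415 - 14979 = -14564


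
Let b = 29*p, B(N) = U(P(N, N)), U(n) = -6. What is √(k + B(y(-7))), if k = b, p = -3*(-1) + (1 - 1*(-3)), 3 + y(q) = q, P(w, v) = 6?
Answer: √197 ≈ 14.036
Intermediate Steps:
y(q) = -3 + q
B(N) = -6
p = 7 (p = 3 + (1 + 3) = 3 + 4 = 7)
b = 203 (b = 29*7 = 203)
k = 203
√(k + B(y(-7))) = √(203 - 6) = √197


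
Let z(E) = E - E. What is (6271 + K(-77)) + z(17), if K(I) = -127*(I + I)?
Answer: 25829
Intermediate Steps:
z(E) = 0
K(I) = -254*I
(6271 + K(-77)) + z(17) = (6271 - 254*(-77)) + 0 = (6271 + 19558) + 0 = 25829 + 0 = 25829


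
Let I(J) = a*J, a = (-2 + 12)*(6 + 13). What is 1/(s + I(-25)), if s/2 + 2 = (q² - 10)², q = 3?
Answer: -1/4752 ≈ -0.00021044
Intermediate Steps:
a = 190 (a = 10*19 = 190)
I(J) = 190*J
s = -2 (s = -4 + 2*(3² - 10)² = -4 + 2*(9 - 10)² = -4 + 2*(-1)² = -4 + 2*1 = -4 + 2 = -2)
1/(s + I(-25)) = 1/(-2 + 190*(-25)) = 1/(-2 - 4750) = 1/(-4752) = -1/4752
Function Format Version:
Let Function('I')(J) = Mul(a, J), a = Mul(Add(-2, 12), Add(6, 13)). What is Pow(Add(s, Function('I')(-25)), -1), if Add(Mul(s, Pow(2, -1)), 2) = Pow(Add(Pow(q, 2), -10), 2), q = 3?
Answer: Rational(-1, 4752) ≈ -0.00021044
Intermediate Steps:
a = 190 (a = Mul(10, 19) = 190)
Function('I')(J) = Mul(190, J)
s = -2 (s = Add(-4, Mul(2, Pow(Add(Pow(3, 2), -10), 2))) = Add(-4, Mul(2, Pow(Add(9, -10), 2))) = Add(-4, Mul(2, Pow(-1, 2))) = Add(-4, Mul(2, 1)) = Add(-4, 2) = -2)
Pow(Add(s, Function('I')(-25)), -1) = Pow(Add(-2, Mul(190, -25)), -1) = Pow(Add(-2, -4750), -1) = Pow(-4752, -1) = Rational(-1, 4752)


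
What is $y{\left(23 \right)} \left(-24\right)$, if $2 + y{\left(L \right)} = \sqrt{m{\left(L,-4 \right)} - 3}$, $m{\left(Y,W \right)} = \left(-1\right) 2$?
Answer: $48 - 24 i \sqrt{5} \approx 48.0 - 53.666 i$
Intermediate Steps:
$m{\left(Y,W \right)} = -2$
$y{\left(L \right)} = -2 + i \sqrt{5}$ ($y{\left(L \right)} = -2 + \sqrt{-2 - 3} = -2 + \sqrt{-5} = -2 + i \sqrt{5}$)
$y{\left(23 \right)} \left(-24\right) = \left(-2 + i \sqrt{5}\right) \left(-24\right) = 48 - 24 i \sqrt{5}$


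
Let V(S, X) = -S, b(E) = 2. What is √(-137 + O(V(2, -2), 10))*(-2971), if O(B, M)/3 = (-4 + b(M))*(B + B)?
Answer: -2971*I*√113 ≈ -31582.0*I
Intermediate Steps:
O(B, M) = -12*B (O(B, M) = 3*((-4 + 2)*(B + B)) = 3*(-4*B) = -12*B)
√(-137 + O(V(2, -2), 10))*(-2971) = √(-137 - (-12)*2)*(-2971) = √(-137 - 12*(-2))*(-2971) = √(-137 + 24)*(-2971) = √(-113)*(-2971) = (I*√113)*(-2971) = -2971*I*√113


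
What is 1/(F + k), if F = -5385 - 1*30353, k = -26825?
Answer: -1/62563 ≈ -1.5984e-5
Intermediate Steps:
F = -35738 (F = -5385 - 30353 = -35738)
1/(F + k) = 1/(-35738 - 26825) = 1/(-62563) = -1/62563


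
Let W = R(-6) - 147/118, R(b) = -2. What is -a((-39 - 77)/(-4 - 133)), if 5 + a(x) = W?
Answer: 973/118 ≈ 8.2458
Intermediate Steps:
W = -383/118 (W = -2 - 147/118 = -383/118 ≈ -3.2458)
a(x) = -973/118 (a(x) = -5 - 383/118 = -973/118)
-a((-39 - 77)/(-4 - 133)) = -1*(-973/118) = 973/118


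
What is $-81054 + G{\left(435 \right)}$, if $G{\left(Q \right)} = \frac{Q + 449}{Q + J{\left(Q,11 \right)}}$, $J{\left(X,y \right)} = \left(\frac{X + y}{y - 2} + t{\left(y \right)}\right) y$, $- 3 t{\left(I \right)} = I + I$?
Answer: $- \frac{656124174}{8095} \approx -81053.0$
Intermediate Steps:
$t{\left(I \right)} = - \frac{2 I}{3}$ ($t{\left(I \right)} = - \frac{I + I}{3} = - \frac{2 I}{3}$)
$J{\left(X,y \right)} = y \left(- \frac{2 y}{3} + \frac{X + y}{-2 + y}\right)$ ($J{\left(X,y \right)} = \left(\frac{X + y}{y - 2} - \frac{2 y}{3}\right) y = \left(\frac{X + y}{-2 + y} - \frac{2 y}{3}\right) y = \left(- \frac{2 y}{3} + \frac{X + y}{-2 + y}\right) y = y \left(- \frac{2 y}{3} + \frac{X + y}{-2 + y}\right)$)
$G{\left(Q \right)} = \frac{449 + Q}{- \frac{605}{9} + \frac{20 Q}{9}}$ ($G{\left(Q \right)} = \frac{Q + 449}{Q + \frac{1}{3} \cdot 11 \frac{1}{-2 + 11} \left(- 2 \cdot 11^{2} + 3 Q + 7 \cdot 11\right)} = \frac{449 + Q}{Q + \frac{1}{3} \cdot 11 \cdot \frac{1}{9} \left(\left(-2\right) 121 + 3 Q + 77\right)} = \frac{449 + Q}{Q + \frac{1}{3} \cdot 11 \cdot \frac{1}{9} \left(-242 + 3 Q + 77\right)} = \frac{449 + Q}{Q + \frac{1}{3} \cdot 11 \cdot \frac{1}{9} \left(-165 + 3 Q\right)} = \frac{449 + Q}{Q + \left(- \frac{605}{9} + \frac{11 Q}{9}\right)} = \frac{449 + Q}{- \frac{605}{9} + \frac{20 Q}{9}}$)
$-81054 + G{\left(435 \right)} = -81054 + \frac{9 \left(449 + 435\right)}{5 \left(-121 + 4 \cdot 435\right)} = -81054 + \frac{9}{5} \frac{1}{-121 + 1740} \cdot 884 = -81054 + \frac{9}{5} \cdot \frac{1}{1619} \cdot 884 = -81054 + \frac{7956}{8095} = - \frac{656124174}{8095}$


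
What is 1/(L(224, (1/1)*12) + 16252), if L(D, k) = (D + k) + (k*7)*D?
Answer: 1/35304 ≈ 2.8325e-5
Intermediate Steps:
L(D, k) = D + k + 7*D*k (L(D, k) = (D + k) + (7*k)*D = (D + k) + 7*D*k = D + k + 7*D*k)
1/(L(224, (1/1)*12) + 16252) = 1/((224 + (1/1)*12 + 7*224*((1/1)*12)) + 16252) = 1/((224 + (1*1)*12 + 7*224*((1*1)*12)) + 16252) = 1/((224 + 1*12 + 7*224*(1*12)) + 16252) = 1/((224 + 12 + 7*224*12) + 16252) = 1/((224 + 12 + 18816) + 16252) = 1/(19052 + 16252) = 1/35304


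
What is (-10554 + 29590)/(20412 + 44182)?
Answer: 9518/32297 ≈ 0.29470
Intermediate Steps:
(-10554 + 29590)/(20412 + 44182) = 19036/64594 = 19036*(1/64594) = 9518/32297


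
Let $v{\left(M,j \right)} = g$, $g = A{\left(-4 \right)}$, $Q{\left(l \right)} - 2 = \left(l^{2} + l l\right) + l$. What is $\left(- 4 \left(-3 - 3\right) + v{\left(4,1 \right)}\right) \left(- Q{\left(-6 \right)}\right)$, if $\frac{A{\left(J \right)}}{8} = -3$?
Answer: $0$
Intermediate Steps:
$Q{\left(l \right)} = 2 + l + 2 l^{2}$ ($Q{\left(l \right)} = 2 + \left(\left(l^{2} + l l\right) + l\right) = 2 + \left(\left(l^{2} + l^{2}\right) + l\right) = 2 + \left(2 l^{2} + l\right) = 2 + \left(l + 2 l^{2}\right) = 2 + l + 2 l^{2}$)
$A{\left(J \right)} = -24$ ($A{\left(J \right)} = 8 \left(-3\right) = -24$)
$g = -24$
$v{\left(M,j \right)} = -24$
$\left(- 4 \left(-3 - 3\right) + v{\left(4,1 \right)}\right) \left(- Q{\left(-6 \right)}\right) = \left(- 4 \left(-3 - 3\right) - 24\right) \left(- (2 - 6 + 2 \left(-6\right)^{2})\right) = \left(\left(-4\right) \left(-6\right) - 24\right) \left(- (2 - 6 + 2 \cdot 36)\right) = \left(24 - 24\right) \left(- (2 - 6 + 72)\right) = 0 \left(\left(-1\right) 68\right) = 0 \left(-68\right) = 0$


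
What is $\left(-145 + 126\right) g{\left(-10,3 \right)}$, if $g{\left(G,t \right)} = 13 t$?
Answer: $-741$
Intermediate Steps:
$\left(-145 + 126\right) g{\left(-10,3 \right)} = \left(-145 + 126\right) 13 \cdot 3 = \left(-19\right) 39 = -741$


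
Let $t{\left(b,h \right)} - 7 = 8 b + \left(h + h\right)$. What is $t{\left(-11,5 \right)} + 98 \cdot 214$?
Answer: $20901$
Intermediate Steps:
$t{\left(b,h \right)} = 7 + 2 h + 8 b$ ($t{\left(b,h \right)} = 7 + \left(8 b + \left(h + h\right)\right) = 7 + \left(8 b + 2 h\right) = 7 + \left(2 h + 8 b\right) = 7 + 2 h + 8 b$)
$t{\left(-11,5 \right)} + 98 \cdot 214 = \left(7 + 2 \cdot 5 + 8 \left(-11\right)\right) + 98 \cdot 214 = \left(7 + 10 - 88\right) + 20972 = -71 + 20972 = 20901$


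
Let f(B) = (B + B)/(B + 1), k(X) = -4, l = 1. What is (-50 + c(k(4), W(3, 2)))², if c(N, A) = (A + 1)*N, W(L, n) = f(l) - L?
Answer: 2116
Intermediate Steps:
f(B) = 2*B/(1 + B) (f(B) = (2*B)/(1 + B) = 2*B/(1 + B))
W(L, n) = 1 - L (W(L, n) = 2*1/(1 + 1) - L = 2*1/2 - L = 2*1*(½) - L = 1 - L)
c(N, A) = N*(1 + A) (c(N, A) = (1 + A)*N = N*(1 + A))
(-50 + c(k(4), W(3, 2)))² = (-50 - 4*(1 + (1 - 1*3)))² = (-50 - 4*(1 + (1 - 3)))² = (-50 - 4*(1 - 2))² = (-50 - 4*(-1))² = (-50 + 4)² = (-46)² = 2116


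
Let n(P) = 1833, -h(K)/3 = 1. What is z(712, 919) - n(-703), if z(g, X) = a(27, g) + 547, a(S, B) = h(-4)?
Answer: -1289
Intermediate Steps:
h(K) = -3 (h(K) = -3*1 = -3)
a(S, B) = -3
z(g, X) = 544 (z(g, X) = -3 + 547 = 544)
z(712, 919) - n(-703) = 544 - 1*1833 = 544 - 1833 = -1289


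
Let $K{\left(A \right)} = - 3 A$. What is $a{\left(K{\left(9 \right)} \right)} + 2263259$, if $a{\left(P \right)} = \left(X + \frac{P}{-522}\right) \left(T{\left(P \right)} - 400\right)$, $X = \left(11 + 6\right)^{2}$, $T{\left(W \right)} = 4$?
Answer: $\frac{62315041}{29} \approx 2.1488 \cdot 10^{6}$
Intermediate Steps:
$X = 289$ ($X = 17^{2} = 289$)
$a{\left(P \right)} = -114444 + \frac{22 P}{29}$ ($a{\left(P \right)} = \left(289 + \frac{P}{-522}\right) \left(4 - 400\right) = \left(289 + P \left(- \frac{1}{522}\right)\right) \left(-396\right) = \left(289 - \frac{P}{522}\right) \left(-396\right) = -114444 + \frac{22 P}{29}$)
$a{\left(K{\left(9 \right)} \right)} + 2263259 = \left(-114444 + \frac{22 \left(\left(-3\right) 9\right)}{29}\right) + 2263259 = \left(-114444 + \frac{22}{29} \left(-27\right)\right) + 2263259 = \left(-114444 - \frac{594}{29}\right) + 2263259 = - \frac{3319470}{29} + 2263259 = \frac{62315041}{29}$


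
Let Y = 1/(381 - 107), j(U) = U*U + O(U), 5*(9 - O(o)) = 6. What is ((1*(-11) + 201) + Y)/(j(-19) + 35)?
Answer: 260305/553206 ≈ 0.47054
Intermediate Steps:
O(o) = 39/5 (O(o) = 9 - ⅕*6 = 9 - 6/5 = 39/5)
j(U) = 39/5 + U² (j(U) = U*U + 39/5 = U² + 39/5 = 39/5 + U²)
Y = 1/274 ≈ 0.0036496
((1*(-11) + 201) + Y)/(j(-19) + 35) = ((1*(-11) + 201) + 1/274)/((39/5 + (-19)²) + 35) = ((-11 + 201) + 1/274)/((39/5 + 361) + 35) = (190 + 1/274)/(1844/5 + 35) = 52061/(274*(2019/5)) = (52061/274)*(5/2019) = 260305/553206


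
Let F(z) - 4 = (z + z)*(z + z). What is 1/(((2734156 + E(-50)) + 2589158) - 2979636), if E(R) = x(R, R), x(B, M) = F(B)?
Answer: 1/2353682 ≈ 4.2487e-7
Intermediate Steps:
F(z) = 4 + 4*z² (F(z) = 4 + (z + z)*(z + z) = 4 + (2*z)*(2*z) = 4 + 4*z²)
x(B, M) = 4 + 4*B²
E(R) = 4 + 4*R²
1/(((2734156 + E(-50)) + 2589158) - 2979636) = 1/(((2734156 + (4 + 4*(-50)²)) + 2589158) - 2979636) = 1/(((2734156 + (4 + 4*2500)) + 2589158) - 2979636) = 1/(((2734156 + (4 + 10000)) + 2589158) - 2979636) = 1/(((2734156 + 10004) + 2589158) - 2979636) = 1/((2744160 + 2589158) - 2979636) = 1/(5333318 - 2979636) = 1/2353682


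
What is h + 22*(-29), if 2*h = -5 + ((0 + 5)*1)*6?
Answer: -1251/2 ≈ -625.50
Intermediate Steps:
h = 25/2 (h = (-5 + ((0 + 5)*1)*6)/2 = (-5 + (5*1)*6)/2 = (-5 + 5*6)/2 = (-5 + 30)/2 = (½)*25 = 25/2 ≈ 12.500)
h + 22*(-29) = 25/2 + 22*(-29) = 25/2 - 638 = -1251/2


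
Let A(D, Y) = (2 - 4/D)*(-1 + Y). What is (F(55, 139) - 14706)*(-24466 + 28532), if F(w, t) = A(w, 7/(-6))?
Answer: -9868909814/165 ≈ -5.9812e+7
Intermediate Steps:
A(D, Y) = (-1 + Y)*(2 - 4/D)
F(w, t) = 2*(13/3 - 13*w/6)/w (F(w, t) = 2*(2 - 14/(-6) + w*(-1 + 7/(-6)))/w = 2*(2 - 14*(-1)/6 + w*(-1 + 7*(-⅙)))/w = 2*(2 - 2*(-7/6) + w*(-1 - 7/6))/w = 2*(2 + 7/3 + w*(-13/6))/w = 2*(2 + 7/3 - 13*w/6)/w = 2*(13/3 - 13*w/6)/w)
(F(55, 139) - 14706)*(-24466 + 28532) = ((13/3)*(2 - 1*55)/55 - 14706)*(-24466 + 28532) = ((13/3)*(1/55)*(2 - 55) - 14706)*4066 = ((13/3)*(1/55)*(-53) - 14706)*4066 = (-689/165 - 14706)*4066 = -2427179/165*4066 = -9868909814/165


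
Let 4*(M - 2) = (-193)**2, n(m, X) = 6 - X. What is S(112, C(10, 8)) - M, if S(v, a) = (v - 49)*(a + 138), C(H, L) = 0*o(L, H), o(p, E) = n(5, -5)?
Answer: -2481/4 ≈ -620.25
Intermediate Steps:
o(p, E) = 11 (o(p, E) = 6 - 1*(-5) = 6 + 5 = 11)
C(H, L) = 0 (C(H, L) = 0*11 = 0)
M = 37257/4 (M = 2 + (1/4)*(-193)**2 = 2 + (1/4)*37249 = 2 + 37249/4 = 37257/4 ≈ 9314.3)
S(v, a) = (-49 + v)*(138 + a)
S(112, C(10, 8)) - M = (-6762 - 49*0 + 138*112 + 0*112) - 1*37257/4 = (-6762 + 0 + 15456 + 0) - 37257/4 = 8694 - 37257/4 = -2481/4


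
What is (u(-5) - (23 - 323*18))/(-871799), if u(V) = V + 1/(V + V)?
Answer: -57859/8717990 ≈ -0.0066367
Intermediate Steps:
u(V) = V + 1/(2*V)
(u(-5) - (23 - 323*18))/(-871799) = ((-5 + (1/2)/(-5)) - (23 - 323*18))/(-871799) = ((-5 + (1/2)*(-1/5)) - (23 - 5814))*(-1/871799) = ((-5 - 1/10) - 1*(-5791))*(-1/871799) = (-51/10 + 5791)*(-1/871799) = (57859/10)*(-1/871799) = -57859/8717990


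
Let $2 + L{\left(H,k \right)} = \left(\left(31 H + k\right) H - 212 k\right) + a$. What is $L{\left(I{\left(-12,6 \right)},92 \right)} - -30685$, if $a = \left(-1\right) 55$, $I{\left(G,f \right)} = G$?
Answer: $14484$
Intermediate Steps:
$a = -55$
$L{\left(H,k \right)} = -57 - 212 k + H \left(k + 31 H\right)$ ($L{\left(H,k \right)} = -2 - \left(55 + 212 k - \left(31 H + k\right) H\right) = -2 - \left(55 + 212 k - \left(k + 31 H\right) H\right) = -2 - \left(55 + 212 k - H \left(k + 31 H\right)\right) = -57 - 212 k + H \left(k + 31 H\right)$)
$L{\left(I{\left(-12,6 \right)},92 \right)} - -30685 = \left(-57 - 19504 + 31 \left(-12\right)^{2} - 1104\right) - -30685 = \left(-57 - 19504 + 31 \cdot 144 - 1104\right) + 30685 = \left(-57 - 19504 + 4464 - 1104\right) + 30685 = -16201 + 30685 = 14484$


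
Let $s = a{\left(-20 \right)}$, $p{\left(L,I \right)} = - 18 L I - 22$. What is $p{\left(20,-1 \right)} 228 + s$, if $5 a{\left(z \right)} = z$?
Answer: $77060$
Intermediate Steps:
$p{\left(L,I \right)} = -22 - 18 I L$ ($p{\left(L,I \right)} = - 18 I L - 22 = -22 - 18 I L$)
$a{\left(z \right)} = \frac{z}{5}$
$s = -4$ ($s = \frac{1}{5} \left(-20\right) = -4$)
$p{\left(20,-1 \right)} 228 + s = \left(-22 - \left(-18\right) 20\right) 228 - 4 = \left(-22 + 360\right) 228 - 4 = 338 \cdot 228 - 4 = 77064 - 4 = 77060$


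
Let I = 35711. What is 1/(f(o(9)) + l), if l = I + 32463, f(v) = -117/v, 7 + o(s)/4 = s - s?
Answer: 28/1908989 ≈ 1.4667e-5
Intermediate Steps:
o(s) = -28 (o(s) = -28 + 4*(s - s) = -28 + 4*0 = -28 + 0 = -28)
l = 68174 (l = 35711 + 32463 = 68174)
1/(f(o(9)) + l) = 1/(-117/(-28) + 68174) = 1/(-117*(-1/28) + 68174) = 1/(117/28 + 68174) = 1/(1908989/28) = 28/1908989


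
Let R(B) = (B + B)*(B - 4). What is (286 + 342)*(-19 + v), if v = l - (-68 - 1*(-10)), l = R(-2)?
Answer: 39564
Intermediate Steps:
R(B) = 2*B*(-4 + B) (R(B) = (2*B)*(-4 + B) = 2*B*(-4 + B))
l = 24 (l = 2*(-2)*(-4 - 2) = 2*(-2)*(-6) = 24)
v = 82 (v = 24 - (-68 - 1*(-10)) = 24 - (-68 + 10) = 24 - 1*(-58) = 24 + 58 = 82)
(286 + 342)*(-19 + v) = (286 + 342)*(-19 + 82) = 628*63 = 39564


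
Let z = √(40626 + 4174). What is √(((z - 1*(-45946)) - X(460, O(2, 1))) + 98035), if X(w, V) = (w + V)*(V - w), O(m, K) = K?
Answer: 2*√(88895 + 20*√7) ≈ 596.48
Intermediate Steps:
z = 80*√7 (z = √44800 = 80*√7 ≈ 211.66)
X(w, V) = (V + w)*(V - w)
√(((z - 1*(-45946)) - X(460, O(2, 1))) + 98035) = √(((80*√7 - 1*(-45946)) - (1² - 1*460²)) + 98035) = √(((80*√7 + 45946) - (1 - 1*211600)) + 98035) = √(((45946 + 80*√7) - (1 - 211600)) + 98035) = √(((45946 + 80*√7) - 1*(-211599)) + 98035) = √(((45946 + 80*√7) + 211599) + 98035) = √((257545 + 80*√7) + 98035) = √(355580 + 80*√7)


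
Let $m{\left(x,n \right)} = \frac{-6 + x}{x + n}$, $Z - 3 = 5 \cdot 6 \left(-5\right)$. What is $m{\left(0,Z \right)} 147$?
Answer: $6$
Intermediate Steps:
$Z = -147$ ($Z = 3 + 5 \cdot 6 \left(-5\right) = 3 + 30 \left(-5\right) = 3 - 150 = -147$)
$m{\left(x,n \right)} = \frac{-6 + x}{n + x}$
$m{\left(0,Z \right)} 147 = \frac{-6 + 0}{-147 + 0} \cdot 147 = \frac{1}{-147} \left(-6\right) 147 = \left(- \frac{1}{147}\right) \left(-6\right) 147 = \frac{2}{49} \cdot 147 = 6$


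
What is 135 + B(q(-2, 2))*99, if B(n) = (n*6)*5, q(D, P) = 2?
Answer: 6075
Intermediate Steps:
B(n) = 30*n (B(n) = (6*n)*5 = 30*n)
135 + B(q(-2, 2))*99 = 135 + (30*2)*99 = 135 + 60*99 = 135 + 5940 = 6075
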